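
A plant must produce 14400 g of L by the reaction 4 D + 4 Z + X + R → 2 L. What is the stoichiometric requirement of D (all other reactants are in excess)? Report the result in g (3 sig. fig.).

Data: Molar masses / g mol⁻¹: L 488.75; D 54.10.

3190 g

n(L) = 14400 / 488.75 = 29.46 mol
n(D) = (4/2) × 29.46 = 58.92 mol
mass = 58.92 × 54.10 = 3188 g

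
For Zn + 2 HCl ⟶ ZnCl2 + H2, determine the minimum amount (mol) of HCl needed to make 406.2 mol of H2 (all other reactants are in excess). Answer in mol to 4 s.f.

812.4 mol

n(H2) = 406.2 mol
n(HCl) = (2/1) × 406.2 = 812.4 mol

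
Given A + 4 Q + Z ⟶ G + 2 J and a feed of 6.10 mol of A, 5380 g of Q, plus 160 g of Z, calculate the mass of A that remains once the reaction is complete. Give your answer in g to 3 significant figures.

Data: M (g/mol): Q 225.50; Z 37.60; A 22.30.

n(A) = 6.100 mol
n(Q) = 5380 / 225.50 = 23.86 mol
n(Z) = 160.0 / 37.60 = 4.255 mol
n/ν for A = 6.100/1 = 6.100
n/ν for Q = 23.86/4 = 5.965
n/ν for Z = 4.255/1 = 4.255
Smallest n/ν is Z → limiting reagent.
A consumed = (1/1) × 4.255 = 4.255 mol
A remaining = 6.100 − 4.255 = 1.845 mol
mass = 1.845 × 22.30 = 41.14 g

41.1 g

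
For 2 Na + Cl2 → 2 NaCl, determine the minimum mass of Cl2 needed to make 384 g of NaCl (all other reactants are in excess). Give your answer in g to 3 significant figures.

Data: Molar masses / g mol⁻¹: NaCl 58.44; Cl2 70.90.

n(NaCl) = 384 / 58.44 = 6.571 mol
n(Cl2) = (1/2) × 6.571 = 3.286 mol
mass = 3.286 × 70.90 = 233.0 g

233 g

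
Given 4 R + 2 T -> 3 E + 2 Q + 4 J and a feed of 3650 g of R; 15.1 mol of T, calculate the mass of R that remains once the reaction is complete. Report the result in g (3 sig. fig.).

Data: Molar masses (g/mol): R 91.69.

881 g

n(R) = 3650 / 91.69 = 39.81 mol
n(T) = 15.10 mol
n/ν → R: 9.953, T: 7.550; T is limiting.
R consumed = (4/2) × 15.10 = 30.20 mol
R remaining = 39.81 − 30.20 = 9.610 mol
mass = 9.610 × 91.69 = 881.1 g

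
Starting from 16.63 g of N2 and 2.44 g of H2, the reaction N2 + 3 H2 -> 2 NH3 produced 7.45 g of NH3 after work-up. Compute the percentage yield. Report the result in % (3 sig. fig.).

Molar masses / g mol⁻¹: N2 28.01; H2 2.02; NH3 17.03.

54.3 %

n(N2) = 16.63 / 28.01 = 0.5937 mol
n(H2) = 2.440 / 2.02 = 1.208 mol
n/ν for N2 = 0.5937/1 = 0.5937
n/ν for H2 = 1.208/3 = 0.4027
Smallest n/ν is H2 → limiting reagent.
theoretical n(NH3) = (2/3) × 1.208 = 0.8053 mol → 13.71 g
% yield = 7.45 / 13.71 × 100 = 54.34 %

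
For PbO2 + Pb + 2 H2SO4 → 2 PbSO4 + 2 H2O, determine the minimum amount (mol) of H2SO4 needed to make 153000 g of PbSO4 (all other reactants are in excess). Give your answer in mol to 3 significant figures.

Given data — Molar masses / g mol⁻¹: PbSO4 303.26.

505 mol

n(PbSO4) = 153000 / 303.26 = 504.5 mol
n(H2SO4) = (2/2) × 504.5 = 504.5 mol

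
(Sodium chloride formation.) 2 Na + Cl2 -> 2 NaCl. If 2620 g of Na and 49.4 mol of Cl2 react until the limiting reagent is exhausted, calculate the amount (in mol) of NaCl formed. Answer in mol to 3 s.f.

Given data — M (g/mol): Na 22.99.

98.8 mol

n(Na) = 2620 / 22.99 = 114.0 mol
n(Cl2) = 49.40 mol
n/ν for Na = 114.0/2 = 57.00
n/ν for Cl2 = 49.40/1 = 49.40
Smallest n/ν is Cl2 → limiting reagent.
n(NaCl) = (2/1) × 49.40 = 98.80 mol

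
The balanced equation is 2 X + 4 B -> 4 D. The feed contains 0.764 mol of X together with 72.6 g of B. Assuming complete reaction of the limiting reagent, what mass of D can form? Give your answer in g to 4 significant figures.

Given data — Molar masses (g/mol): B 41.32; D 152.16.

232.5 g

n(X) = 0.7640 mol
n(B) = 72.60 / 41.32 = 1.757 mol
n/ν for X = 0.7640/2 = 0.3820
n/ν for B = 1.757/4 = 0.4393
Smallest n/ν is X → limiting reagent.
n(D) = (4/2) × 0.7640 = 1.528 mol
mass = 1.528 × 152.16 = 232.5 g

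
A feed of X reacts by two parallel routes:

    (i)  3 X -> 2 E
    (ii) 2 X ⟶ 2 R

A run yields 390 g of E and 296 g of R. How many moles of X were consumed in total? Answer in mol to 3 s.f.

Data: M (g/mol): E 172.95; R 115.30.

n(E) = 390 / 172.95 = 2.255 mol
n(R) = 296 / 115.30 = 2.567 mol
n(X) via (i) = (3/2)×2.255 = 3.383 mol
n(X) via (ii) = (2/2)×2.567 = 2.567 mol
total n(X) = 3.383 + 2.567 = 5.950 mol

5.95 mol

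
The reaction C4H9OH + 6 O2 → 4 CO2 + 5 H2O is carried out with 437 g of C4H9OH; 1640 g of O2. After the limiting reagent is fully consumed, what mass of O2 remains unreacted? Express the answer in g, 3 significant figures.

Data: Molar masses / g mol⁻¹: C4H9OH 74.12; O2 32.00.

n(C4H9OH) = 437.0 / 74.12 = 5.896 mol
n(O2) = 1640 / 32.00 = 51.25 mol
n/ν → C4H9OH: 5.896, O2: 8.542; C4H9OH is limiting.
O2 consumed = (6/1) × 5.896 = 35.38 mol
O2 remaining = 51.25 − 35.38 = 15.87 mol
mass = 15.87 × 32.00 = 507.8 g

508 g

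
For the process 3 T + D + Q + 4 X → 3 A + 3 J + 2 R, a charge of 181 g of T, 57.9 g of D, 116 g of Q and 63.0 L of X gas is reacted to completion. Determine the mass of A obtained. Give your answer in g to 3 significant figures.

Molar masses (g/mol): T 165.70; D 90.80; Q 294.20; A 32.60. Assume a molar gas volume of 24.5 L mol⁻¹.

35.6 g

n(T) = 181.0 / 165.70 = 1.092 mol
n(D) = 57.90 / 90.80 = 0.6377 mol
n(Q) = 116.0 / 294.20 = 0.3943 mol
n(X) = 63.00 / 24.5 = 2.571 mol
n/ν for T = 1.092/3 = 0.3640
n/ν for D = 0.6377/1 = 0.6377
n/ν for Q = 0.3943/1 = 0.3943
n/ν for X = 2.571/4 = 0.6428
Smallest n/ν is T → limiting reagent.
n(A) = (3/3) × 1.092 = 1.092 mol
mass = 1.092 × 32.60 = 35.60 g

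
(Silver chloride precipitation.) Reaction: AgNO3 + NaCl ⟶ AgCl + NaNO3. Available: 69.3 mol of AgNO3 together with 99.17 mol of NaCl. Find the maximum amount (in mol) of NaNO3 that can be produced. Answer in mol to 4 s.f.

69.30 mol

n(AgNO3) = 69.30 mol
n(NaCl) = 99.17 mol
n/ν for AgNO3 = 69.30/1 = 69.30
n/ν for NaCl = 99.17/1 = 99.17
Smallest n/ν is AgNO3 → limiting reagent.
n(NaNO3) = (1/1) × 69.30 = 69.30 mol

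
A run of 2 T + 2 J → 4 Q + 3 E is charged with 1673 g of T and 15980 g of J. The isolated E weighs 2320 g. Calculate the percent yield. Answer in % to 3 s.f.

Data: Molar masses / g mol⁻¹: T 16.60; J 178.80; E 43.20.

40.1 %

n(T) = 1673 / 16.60 = 100.8 mol
n(J) = 15980 / 178.80 = 89.37 mol
n/ν → T: 50.40, J: 44.69; J is limiting.
theoretical n(E) = (3/2) × 89.37 = 134.1 mol → 5793 g
% yield = 2320 / 5793 × 100 = 40.05 %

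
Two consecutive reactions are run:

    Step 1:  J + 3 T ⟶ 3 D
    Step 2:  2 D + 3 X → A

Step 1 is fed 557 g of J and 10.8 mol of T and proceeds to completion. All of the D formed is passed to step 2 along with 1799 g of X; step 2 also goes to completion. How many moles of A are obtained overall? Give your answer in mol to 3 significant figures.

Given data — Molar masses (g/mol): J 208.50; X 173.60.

3.45 mol

Step 1:
n(J) = 557.0 / 208.50 = 2.671 mol
n(T) = 10.80 mol
n/ν for J = 2.671/1 = 2.671
n/ν for T = 10.80/3 = 3.600
Smallest n/ν is J → limiting reagent.
n(D) produced = (3/1) × 2.671 = 8.013 mol
Step 2:
n(D) available = 8.013 mol
n(X) = 1799 / 173.60 = 10.36 mol
n/ν for D = 8.013/2 = 4.007
n/ν for X = 10.36/3 = 3.453
Smallest n/ν is X → limiting reagent.
n(A) = (1/3) × 10.36 = 3.453 mol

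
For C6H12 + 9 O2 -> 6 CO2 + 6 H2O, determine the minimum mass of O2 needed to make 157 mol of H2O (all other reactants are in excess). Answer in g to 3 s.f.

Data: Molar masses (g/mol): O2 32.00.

n(H2O) = 157.0 mol
n(O2) = (9/6) × 157.0 = 235.5 mol
mass = 235.5 × 32.00 = 7536 g

7540 g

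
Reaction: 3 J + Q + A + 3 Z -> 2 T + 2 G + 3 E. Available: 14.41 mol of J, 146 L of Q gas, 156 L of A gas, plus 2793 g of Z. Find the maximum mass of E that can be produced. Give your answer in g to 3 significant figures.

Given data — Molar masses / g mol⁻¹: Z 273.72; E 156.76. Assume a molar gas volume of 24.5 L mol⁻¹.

n(J) = 14.41 mol
n(Q) = 146.0 / 24.5 = 5.959 mol
n(A) = 156.0 / 24.5 = 6.367 mol
n(Z) = 2793 / 273.72 = 10.20 mol
n/ν for J = 14.41/3 = 4.803
n/ν for Q = 5.959/1 = 5.959
n/ν for A = 6.367/1 = 6.367
n/ν for Z = 10.20/3 = 3.400
Smallest n/ν is Z → limiting reagent.
n(E) = (3/3) × 10.20 = 10.20 mol
mass = 10.20 × 156.76 = 1599 g

1600 g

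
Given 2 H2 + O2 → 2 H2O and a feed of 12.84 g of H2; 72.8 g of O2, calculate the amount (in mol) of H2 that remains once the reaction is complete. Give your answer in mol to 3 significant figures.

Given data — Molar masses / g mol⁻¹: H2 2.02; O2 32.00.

1.81 mol

n(H2) = 12.84 / 2.02 = 6.356 mol
n(O2) = 72.80 / 32.00 = 2.275 mol
n/ν for H2 = 6.356/2 = 3.178
n/ν for O2 = 2.275/1 = 2.275
Smallest n/ν is O2 → limiting reagent.
H2 consumed = (2/1) × 2.275 = 4.550 mol
H2 remaining = 6.356 − 4.550 = 1.806 mol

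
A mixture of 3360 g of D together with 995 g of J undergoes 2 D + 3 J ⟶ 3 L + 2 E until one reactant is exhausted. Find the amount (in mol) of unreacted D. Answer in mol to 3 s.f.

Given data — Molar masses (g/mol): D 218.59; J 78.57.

n(D) = 3360 / 218.59 = 15.37 mol
n(J) = 995.0 / 78.57 = 12.66 mol
n/ν for D = 15.37/2 = 7.685
n/ν for J = 12.66/3 = 4.220
Smallest n/ν is J → limiting reagent.
D consumed = (2/3) × 12.66 = 8.440 mol
D remaining = 15.37 − 8.440 = 6.930 mol

6.93 mol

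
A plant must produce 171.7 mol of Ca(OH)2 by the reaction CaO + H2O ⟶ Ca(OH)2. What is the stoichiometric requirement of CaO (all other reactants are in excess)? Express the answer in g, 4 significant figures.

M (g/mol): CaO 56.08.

n(Ca(OH)2) = 171.7 mol
n(CaO) = (1/1) × 171.7 = 171.7 mol
mass = 171.7 × 56.08 = 9629 g

9629 g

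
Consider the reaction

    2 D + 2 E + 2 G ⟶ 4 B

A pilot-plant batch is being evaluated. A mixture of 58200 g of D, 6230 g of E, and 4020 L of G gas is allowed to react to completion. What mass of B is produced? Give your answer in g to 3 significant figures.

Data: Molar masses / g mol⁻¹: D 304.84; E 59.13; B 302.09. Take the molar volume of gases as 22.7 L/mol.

63700 g

n(D) = 58200 / 304.84 = 190.9 mol
n(E) = 6230 / 59.13 = 105.4 mol
n(G) = 4020 / 22.7 = 177.1 mol
n/ν for D = 190.9/2 = 95.45
n/ν for E = 105.4/2 = 52.70
n/ν for G = 177.1/2 = 88.55
Smallest n/ν is E → limiting reagent.
n(B) = (4/2) × 105.4 = 210.8 mol
mass = 210.8 × 302.09 = 63680 g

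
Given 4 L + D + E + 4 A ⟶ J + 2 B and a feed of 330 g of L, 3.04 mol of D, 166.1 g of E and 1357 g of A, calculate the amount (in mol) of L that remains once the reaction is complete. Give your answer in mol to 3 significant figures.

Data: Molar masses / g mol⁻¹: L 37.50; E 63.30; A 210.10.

2.34 mol

n(L) = 330.0 / 37.50 = 8.800 mol
n(D) = 3.040 mol
n(E) = 166.1 / 63.30 = 2.624 mol
n(A) = 1357 / 210.10 = 6.459 mol
n/ν for L = 8.800/4 = 2.200
n/ν for D = 3.040/1 = 3.040
n/ν for E = 2.624/1 = 2.624
n/ν for A = 6.459/4 = 1.615
Smallest n/ν is A → limiting reagent.
L consumed = (4/4) × 6.459 = 6.459 mol
L remaining = 8.800 − 6.459 = 2.341 mol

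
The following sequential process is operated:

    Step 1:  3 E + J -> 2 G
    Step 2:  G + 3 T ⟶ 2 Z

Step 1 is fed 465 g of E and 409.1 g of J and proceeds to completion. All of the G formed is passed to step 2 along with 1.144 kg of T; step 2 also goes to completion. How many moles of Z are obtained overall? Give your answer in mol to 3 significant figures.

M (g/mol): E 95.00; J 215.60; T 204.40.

3.73 mol

Step 1:
n(E) = 465.0 / 95.00 = 4.895 mol
n(J) = 409.1 / 215.60 = 1.897 mol
n/ν → E: 1.632, J: 1.897; E is limiting.
n(G) produced = (2/3) × 4.895 = 3.263 mol
Step 2:
n(G) available = 3.263 mol
n(T) = 1.144×1000 / 204.40 = 5.597 mol
n/ν → G: 3.263, T: 1.866; T is limiting.
n(Z) = (2/3) × 5.597 = 3.731 mol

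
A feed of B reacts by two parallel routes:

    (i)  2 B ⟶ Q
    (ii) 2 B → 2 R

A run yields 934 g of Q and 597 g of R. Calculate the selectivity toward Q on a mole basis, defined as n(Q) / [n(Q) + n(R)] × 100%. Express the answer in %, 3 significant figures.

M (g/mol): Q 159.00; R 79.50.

43.9 %

n(Q) = 934 / 159.00 = 5.874 mol
n(R) = 597 / 79.50 = 7.509 mol
selectivity = 5.874/(5.874+7.509) × 100 = 43.89 %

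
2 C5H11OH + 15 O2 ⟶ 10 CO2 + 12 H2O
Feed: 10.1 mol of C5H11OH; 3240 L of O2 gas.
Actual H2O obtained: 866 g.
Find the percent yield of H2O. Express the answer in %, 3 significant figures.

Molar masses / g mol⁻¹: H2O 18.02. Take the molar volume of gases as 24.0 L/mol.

n(C5H11OH) = 10.10 mol
n(O2) = 3240 / 24.0 = 135.0 mol
n/ν for C5H11OH = 10.10/2 = 5.050
n/ν for O2 = 135.0/15 = 9.000
Smallest n/ν is C5H11OH → limiting reagent.
theoretical n(H2O) = (12/2) × 10.10 = 60.60 mol → 1092 g
% yield = 866 / 1092 × 100 = 79.30 %

79.3 %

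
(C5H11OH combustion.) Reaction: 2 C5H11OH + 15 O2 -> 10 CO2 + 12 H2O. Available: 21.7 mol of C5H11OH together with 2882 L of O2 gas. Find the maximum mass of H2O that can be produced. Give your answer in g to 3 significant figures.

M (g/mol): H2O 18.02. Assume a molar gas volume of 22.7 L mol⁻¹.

1830 g

n(C5H11OH) = 21.70 mol
n(O2) = 2882 / 22.7 = 127.0 mol
n/ν → C5H11OH: 10.85, O2: 8.467; O2 is limiting.
n(H2O) = (12/15) × 127.0 = 101.6 mol
mass = 101.6 × 18.02 = 1831 g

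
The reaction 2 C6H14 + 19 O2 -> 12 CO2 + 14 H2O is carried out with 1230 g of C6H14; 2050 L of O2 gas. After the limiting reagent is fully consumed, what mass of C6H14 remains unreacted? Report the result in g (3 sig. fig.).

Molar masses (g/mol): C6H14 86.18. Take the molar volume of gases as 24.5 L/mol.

n(C6H14) = 1230 / 86.18 = 14.27 mol
n(O2) = 2050 / 24.5 = 83.67 mol
n/ν for C6H14 = 14.27/2 = 7.135
n/ν for O2 = 83.67/19 = 4.404
Smallest n/ν is O2 → limiting reagent.
C6H14 consumed = (2/19) × 83.67 = 8.807 mol
C6H14 remaining = 14.27 − 8.807 = 5.463 mol
mass = 5.463 × 86.18 = 470.8 g

471 g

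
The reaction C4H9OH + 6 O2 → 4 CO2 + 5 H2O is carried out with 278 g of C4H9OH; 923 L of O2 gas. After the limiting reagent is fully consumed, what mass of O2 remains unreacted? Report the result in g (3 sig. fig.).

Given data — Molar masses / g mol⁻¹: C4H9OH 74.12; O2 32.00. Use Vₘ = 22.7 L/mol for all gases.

581 g

n(C4H9OH) = 278.0 / 74.12 = 3.751 mol
n(O2) = 923.0 / 22.7 = 40.66 mol
n/ν → C4H9OH: 3.751, O2: 6.777; C4H9OH is limiting.
O2 consumed = (6/1) × 3.751 = 22.51 mol
O2 remaining = 40.66 − 22.51 = 18.15 mol
mass = 18.15 × 32.00 = 580.8 g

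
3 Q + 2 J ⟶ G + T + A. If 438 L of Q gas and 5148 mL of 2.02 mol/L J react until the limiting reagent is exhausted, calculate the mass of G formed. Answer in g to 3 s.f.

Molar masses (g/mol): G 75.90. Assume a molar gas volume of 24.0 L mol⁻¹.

n(Q) = 438.0 / 24.0 = 18.25 mol
n(J) = 2.02 × 5148/1000 = 10.40 mol
n/ν → Q: 6.083, J: 5.200; J is limiting.
n(G) = (1/2) × 10.40 = 5.200 mol
mass = 5.200 × 75.90 = 394.7 g

395 g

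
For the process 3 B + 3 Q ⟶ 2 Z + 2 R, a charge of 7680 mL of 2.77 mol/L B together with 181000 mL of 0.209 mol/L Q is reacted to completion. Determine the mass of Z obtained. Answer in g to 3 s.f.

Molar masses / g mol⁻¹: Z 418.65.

n(B) = 2.77 × 7680/1000 = 21.27 mol
n(Q) = 0.209 × 181000/1000 = 37.83 mol
n/ν for B = 21.27/3 = 7.090
n/ν for Q = 37.83/3 = 12.61
Smallest n/ν is B → limiting reagent.
n(Z) = (2/3) × 21.27 = 14.18 mol
mass = 14.18 × 418.65 = 5936 g

5940 g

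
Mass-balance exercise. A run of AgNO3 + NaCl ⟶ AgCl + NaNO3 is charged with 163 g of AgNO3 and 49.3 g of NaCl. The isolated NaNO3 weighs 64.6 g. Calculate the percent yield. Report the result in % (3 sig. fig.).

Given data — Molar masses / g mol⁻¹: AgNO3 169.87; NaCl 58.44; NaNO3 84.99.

n(AgNO3) = 163.0 / 169.87 = 0.9596 mol
n(NaCl) = 49.30 / 58.44 = 0.8436 mol
n/ν → AgNO3: 0.9596, NaCl: 0.8436; NaCl is limiting.
theoretical n(NaNO3) = (1/1) × 0.8436 = 0.8436 mol → 71.70 g
% yield = 64.6 / 71.70 × 100 = 90.10 %

90.1 %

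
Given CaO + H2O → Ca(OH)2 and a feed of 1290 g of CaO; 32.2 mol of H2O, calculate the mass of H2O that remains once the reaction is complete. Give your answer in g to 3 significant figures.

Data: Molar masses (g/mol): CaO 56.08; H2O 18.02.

166 g

n(CaO) = 1290 / 56.08 = 23.00 mol
n(H2O) = 32.20 mol
n/ν for CaO = 23.00/1 = 23.00
n/ν for H2O = 32.20/1 = 32.20
Smallest n/ν is CaO → limiting reagent.
H2O consumed = (1/1) × 23.00 = 23.00 mol
H2O remaining = 32.20 − 23.00 = 9.200 mol
mass = 9.200 × 18.02 = 165.8 g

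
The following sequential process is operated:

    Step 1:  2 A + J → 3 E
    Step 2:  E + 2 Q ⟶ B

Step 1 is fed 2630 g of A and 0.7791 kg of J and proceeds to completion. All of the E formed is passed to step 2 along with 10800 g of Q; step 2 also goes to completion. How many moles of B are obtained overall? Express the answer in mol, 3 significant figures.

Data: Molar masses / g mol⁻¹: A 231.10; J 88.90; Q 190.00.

17.1 mol

Step 1:
n(A) = 2630 / 231.10 = 11.38 mol
n(J) = 0.7791×1000 / 88.90 = 8.764 mol
n/ν for A = 11.38/2 = 5.690
n/ν for J = 8.764/1 = 8.764
Smallest n/ν is A → limiting reagent.
n(E) produced = (3/2) × 11.38 = 17.07 mol
Step 2:
n(E) available = 17.07 mol
n(Q) = 10800 / 190.00 = 56.84 mol
n/ν for E = 17.07/1 = 17.07
n/ν for Q = 56.84/2 = 28.42
Smallest n/ν is E → limiting reagent.
n(B) = (1/1) × 17.07 = 17.07 mol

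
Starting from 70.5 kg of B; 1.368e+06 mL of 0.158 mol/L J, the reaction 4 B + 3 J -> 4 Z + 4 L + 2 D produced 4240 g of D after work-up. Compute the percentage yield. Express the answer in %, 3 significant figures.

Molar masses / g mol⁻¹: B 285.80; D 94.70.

n(B) = 70.50×1000 / 285.80 = 246.7 mol
n(J) = 0.158 × 1.368e+06/1000 = 216.1 mol
n/ν for B = 246.7/4 = 61.68
n/ν for J = 216.1/3 = 72.03
Smallest n/ν is B → limiting reagent.
theoretical n(D) = (2/4) × 246.7 = 123.4 mol → 11690 g
% yield = 4240 / 11690 × 100 = 36.27 %

36.3 %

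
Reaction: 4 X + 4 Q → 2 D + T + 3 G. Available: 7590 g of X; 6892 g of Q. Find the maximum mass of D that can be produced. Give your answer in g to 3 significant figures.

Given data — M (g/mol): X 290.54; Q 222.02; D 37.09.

n(X) = 7590 / 290.54 = 26.12 mol
n(Q) = 6892 / 222.02 = 31.04 mol
n/ν → X: 6.530, Q: 7.760; X is limiting.
n(D) = (2/4) × 26.12 = 13.06 mol
mass = 13.06 × 37.09 = 484.4 g

484 g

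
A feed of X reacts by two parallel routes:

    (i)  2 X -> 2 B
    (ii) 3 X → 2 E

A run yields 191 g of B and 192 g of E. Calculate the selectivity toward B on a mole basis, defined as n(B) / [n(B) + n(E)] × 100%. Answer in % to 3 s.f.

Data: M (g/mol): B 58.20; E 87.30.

59.9 %

n(B) = 191 / 58.20 = 3.282 mol
n(E) = 192 / 87.30 = 2.199 mol
selectivity = 3.282/(3.282+2.199) × 100 = 59.88 %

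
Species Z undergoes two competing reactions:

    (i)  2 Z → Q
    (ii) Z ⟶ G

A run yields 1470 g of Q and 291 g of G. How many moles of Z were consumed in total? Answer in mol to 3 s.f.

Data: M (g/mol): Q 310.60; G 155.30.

11.3 mol

n(Q) = 1470 / 310.60 = 4.733 mol
n(G) = 291 / 155.30 = 1.874 mol
n(Z) via (i) = (2/1)×4.733 = 9.466 mol
n(Z) via (ii) = (1/1)×1.874 = 1.874 mol
total n(Z) = 9.466 + 1.874 = 11.34 mol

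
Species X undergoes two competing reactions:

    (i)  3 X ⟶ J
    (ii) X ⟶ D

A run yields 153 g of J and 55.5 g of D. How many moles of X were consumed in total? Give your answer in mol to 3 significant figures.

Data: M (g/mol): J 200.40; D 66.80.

3.12 mol

n(J) = 153 / 200.40 = 0.7635 mol
n(D) = 55.5 / 66.80 = 0.8308 mol
n(X) via (i) = (3/1)×0.7635 = 2.291 mol
n(X) via (ii) = (1/1)×0.8308 = 0.8308 mol
total n(X) = 2.291 + 0.8308 = 3.122 mol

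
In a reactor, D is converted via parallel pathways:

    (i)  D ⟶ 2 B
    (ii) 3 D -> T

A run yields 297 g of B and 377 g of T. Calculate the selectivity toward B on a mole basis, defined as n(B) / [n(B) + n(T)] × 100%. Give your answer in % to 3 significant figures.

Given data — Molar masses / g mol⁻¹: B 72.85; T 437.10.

n(B) = 297 / 72.85 = 4.077 mol
n(T) = 377 / 437.10 = 0.8625 mol
selectivity = 4.077/(4.077+0.8625) × 100 = 82.54 %

82.5 %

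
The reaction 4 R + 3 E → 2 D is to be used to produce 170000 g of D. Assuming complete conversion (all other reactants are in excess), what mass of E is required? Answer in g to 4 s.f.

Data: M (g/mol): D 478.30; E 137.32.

73210 g

n(D) = 170000 / 478.30 = 355.4 mol
n(E) = (3/2) × 355.4 = 533.1 mol
mass = 533.1 × 137.32 = 73210 g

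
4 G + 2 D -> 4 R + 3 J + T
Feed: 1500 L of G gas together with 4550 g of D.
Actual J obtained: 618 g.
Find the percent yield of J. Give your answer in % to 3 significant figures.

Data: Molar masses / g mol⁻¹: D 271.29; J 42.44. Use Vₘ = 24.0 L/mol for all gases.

n(G) = 1500 / 24.0 = 62.50 mol
n(D) = 4550 / 271.29 = 16.77 mol
n/ν for G = 62.50/4 = 15.63
n/ν for D = 16.77/2 = 8.385
Smallest n/ν is D → limiting reagent.
theoretical n(J) = (3/2) × 16.77 = 25.16 mol → 1068 g
% yield = 618 / 1068 × 100 = 57.87 %

57.9 %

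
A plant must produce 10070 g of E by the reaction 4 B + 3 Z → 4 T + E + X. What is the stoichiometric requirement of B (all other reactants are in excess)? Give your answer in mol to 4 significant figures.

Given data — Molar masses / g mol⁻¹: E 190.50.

211.4 mol

n(E) = 10070 / 190.50 = 52.86 mol
n(B) = (4/1) × 52.86 = 211.4 mol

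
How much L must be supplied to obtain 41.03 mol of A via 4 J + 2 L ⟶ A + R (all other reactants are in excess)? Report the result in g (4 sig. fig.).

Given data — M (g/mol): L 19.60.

1608 g

n(A) = 41.03 mol
n(L) = (2/1) × 41.03 = 82.06 mol
mass = 82.06 × 19.60 = 1608 g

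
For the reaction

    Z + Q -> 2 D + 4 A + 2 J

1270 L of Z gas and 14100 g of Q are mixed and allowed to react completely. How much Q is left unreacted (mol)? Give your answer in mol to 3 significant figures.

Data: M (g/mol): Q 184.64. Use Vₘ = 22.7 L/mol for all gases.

n(Z) = 1270 / 22.7 = 55.95 mol
n(Q) = 14100 / 184.64 = 76.36 mol
n/ν → Z: 55.95, Q: 76.36; Z is limiting.
Q consumed = (1/1) × 55.95 = 55.95 mol
Q remaining = 76.36 − 55.95 = 20.41 mol

20.4 mol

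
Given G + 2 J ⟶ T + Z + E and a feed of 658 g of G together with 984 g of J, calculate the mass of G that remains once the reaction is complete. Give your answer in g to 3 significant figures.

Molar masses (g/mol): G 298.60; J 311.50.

186 g

n(G) = 658.0 / 298.60 = 2.204 mol
n(J) = 984.0 / 311.50 = 3.159 mol
n/ν for G = 2.204/1 = 2.204
n/ν for J = 3.159/2 = 1.580
Smallest n/ν is J → limiting reagent.
G consumed = (1/2) × 3.159 = 1.580 mol
G remaining = 2.204 − 1.580 = 0.6240 mol
mass = 0.6240 × 298.60 = 186.3 g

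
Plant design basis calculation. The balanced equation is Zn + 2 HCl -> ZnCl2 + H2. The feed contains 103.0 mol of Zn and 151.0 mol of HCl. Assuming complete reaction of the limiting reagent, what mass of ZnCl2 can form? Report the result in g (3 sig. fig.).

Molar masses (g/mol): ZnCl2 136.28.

n(Zn) = 103.0 mol
n(HCl) = 151.0 mol
n/ν for Zn = 103.0/1 = 103.0
n/ν for HCl = 151.0/2 = 75.50
Smallest n/ν is HCl → limiting reagent.
n(ZnCl2) = (1/2) × 151.0 = 75.50 mol
mass = 75.50 × 136.28 = 10290 g

10300 g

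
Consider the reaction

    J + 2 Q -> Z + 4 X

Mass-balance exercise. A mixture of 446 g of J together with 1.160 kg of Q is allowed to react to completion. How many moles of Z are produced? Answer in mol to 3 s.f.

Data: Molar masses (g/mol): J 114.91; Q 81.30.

n(J) = 446.0 / 114.91 = 3.881 mol
n(Q) = 1.160×1000 / 81.30 = 14.27 mol
n/ν for J = 3.881/1 = 3.881
n/ν for Q = 14.27/2 = 7.135
Smallest n/ν is J → limiting reagent.
n(Z) = (1/1) × 3.881 = 3.881 mol

3.88 mol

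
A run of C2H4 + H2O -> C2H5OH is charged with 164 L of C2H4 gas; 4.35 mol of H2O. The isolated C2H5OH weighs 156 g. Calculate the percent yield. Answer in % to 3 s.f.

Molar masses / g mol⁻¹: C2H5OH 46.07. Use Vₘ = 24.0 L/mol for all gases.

n(C2H4) = 164.0 / 24.0 = 6.833 mol
n(H2O) = 4.350 mol
n/ν → C2H4: 6.833, H2O: 4.350; H2O is limiting.
theoretical n(C2H5OH) = (1/1) × 4.350 = 4.350 mol → 200.4 g
% yield = 156 / 200.4 × 100 = 77.84 %

77.8 %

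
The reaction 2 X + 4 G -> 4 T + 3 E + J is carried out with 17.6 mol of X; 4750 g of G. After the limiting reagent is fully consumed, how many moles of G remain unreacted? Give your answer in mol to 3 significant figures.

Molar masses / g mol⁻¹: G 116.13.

5.70 mol

n(X) = 17.60 mol
n(G) = 4750 / 116.13 = 40.90 mol
n/ν for X = 17.60/2 = 8.800
n/ν for G = 40.90/4 = 10.23
Smallest n/ν is X → limiting reagent.
G consumed = (4/2) × 17.60 = 35.20 mol
G remaining = 40.90 − 35.20 = 5.700 mol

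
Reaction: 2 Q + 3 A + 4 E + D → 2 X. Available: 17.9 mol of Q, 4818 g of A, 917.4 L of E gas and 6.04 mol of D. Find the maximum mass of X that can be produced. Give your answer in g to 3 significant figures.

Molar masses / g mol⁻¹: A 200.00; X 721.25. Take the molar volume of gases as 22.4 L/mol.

8710 g

n(Q) = 17.90 mol
n(A) = 4818 / 200.00 = 24.09 mol
n(E) = 917.4 / 22.4 = 40.96 mol
n(D) = 6.040 mol
n/ν for Q = 17.90/2 = 8.950
n/ν for A = 24.09/3 = 8.030
n/ν for E = 40.96/4 = 10.24
n/ν for D = 6.040/1 = 6.040
Smallest n/ν is D → limiting reagent.
n(X) = (2/1) × 6.040 = 12.08 mol
mass = 12.08 × 721.25 = 8713 g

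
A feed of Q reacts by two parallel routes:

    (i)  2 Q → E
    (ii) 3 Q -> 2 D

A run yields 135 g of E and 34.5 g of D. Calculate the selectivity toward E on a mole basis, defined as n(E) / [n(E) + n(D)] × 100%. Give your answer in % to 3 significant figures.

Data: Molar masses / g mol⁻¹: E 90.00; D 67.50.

74.6 %

n(E) = 135 / 90.00 = 1.500 mol
n(D) = 34.5 / 67.50 = 0.5111 mol
selectivity = 1.500/(1.500+0.5111) × 100 = 74.59 %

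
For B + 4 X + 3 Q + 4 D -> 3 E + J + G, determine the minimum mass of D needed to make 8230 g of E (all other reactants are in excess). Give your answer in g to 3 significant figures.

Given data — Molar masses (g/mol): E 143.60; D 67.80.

5180 g

n(E) = 8230 / 143.60 = 57.31 mol
n(D) = (4/3) × 57.31 = 76.41 mol
mass = 76.41 × 67.80 = 5181 g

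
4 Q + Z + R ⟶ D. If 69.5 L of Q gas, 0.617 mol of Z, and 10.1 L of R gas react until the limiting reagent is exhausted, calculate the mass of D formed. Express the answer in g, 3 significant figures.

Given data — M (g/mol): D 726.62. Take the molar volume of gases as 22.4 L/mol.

n(Q) = 69.50 / 22.4 = 3.103 mol
n(Z) = 0.6170 mol
n(R) = 10.10 / 22.4 = 0.4509 mol
n/ν for Q = 3.103/4 = 0.7758
n/ν for Z = 0.6170/1 = 0.6170
n/ν for R = 0.4509/1 = 0.4509
Smallest n/ν is R → limiting reagent.
n(D) = (1/1) × 0.4509 = 0.4509 mol
mass = 0.4509 × 726.62 = 327.6 g

328 g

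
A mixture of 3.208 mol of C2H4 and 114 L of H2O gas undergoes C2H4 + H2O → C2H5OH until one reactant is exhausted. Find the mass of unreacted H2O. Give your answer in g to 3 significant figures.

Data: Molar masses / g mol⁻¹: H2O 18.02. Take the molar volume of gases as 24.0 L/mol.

n(C2H4) = 3.208 mol
n(H2O) = 114.0 / 24.0 = 4.750 mol
n/ν → C2H4: 3.208, H2O: 4.750; C2H4 is limiting.
H2O consumed = (1/1) × 3.208 = 3.208 mol
H2O remaining = 4.750 − 3.208 = 1.542 mol
mass = 1.542 × 18.02 = 27.79 g

27.8 g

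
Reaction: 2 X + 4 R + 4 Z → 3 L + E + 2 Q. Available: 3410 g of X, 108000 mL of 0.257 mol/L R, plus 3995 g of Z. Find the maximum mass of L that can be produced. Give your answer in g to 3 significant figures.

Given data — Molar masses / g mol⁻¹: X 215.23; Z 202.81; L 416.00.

n(X) = 3410 / 215.23 = 15.84 mol
n(R) = 0.257 × 108000/1000 = 27.76 mol
n(Z) = 3995 / 202.81 = 19.70 mol
n/ν → X: 7.920, R: 6.940, Z: 4.925; Z is limiting.
n(L) = (3/4) × 19.70 = 14.78 mol
mass = 14.78 × 416.00 = 6148 g

6150 g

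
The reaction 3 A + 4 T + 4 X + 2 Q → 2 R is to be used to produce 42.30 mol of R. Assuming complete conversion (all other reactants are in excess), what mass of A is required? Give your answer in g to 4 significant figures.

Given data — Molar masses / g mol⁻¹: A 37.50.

2379 g

n(R) = 42.30 mol
n(A) = (3/2) × 42.30 = 63.45 mol
mass = 63.45 × 37.50 = 2379 g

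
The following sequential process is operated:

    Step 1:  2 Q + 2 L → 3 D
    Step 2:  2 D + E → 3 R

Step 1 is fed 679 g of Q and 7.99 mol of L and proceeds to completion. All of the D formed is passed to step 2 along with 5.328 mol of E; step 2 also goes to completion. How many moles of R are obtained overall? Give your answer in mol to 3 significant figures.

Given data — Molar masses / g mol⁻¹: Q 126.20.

12.1 mol

Step 1:
n(Q) = 679.0 / 126.20 = 5.380 mol
n(L) = 7.990 mol
n/ν for Q = 5.380/2 = 2.690
n/ν for L = 7.990/2 = 3.995
Smallest n/ν is Q → limiting reagent.
n(D) produced = (3/2) × 5.380 = 8.070 mol
Step 2:
n(D) available = 8.070 mol
n(E) = 5.328 mol
n/ν for D = 8.070/2 = 4.035
n/ν for E = 5.328/1 = 5.328
Smallest n/ν is D → limiting reagent.
n(R) = (3/2) × 8.070 = 12.11 mol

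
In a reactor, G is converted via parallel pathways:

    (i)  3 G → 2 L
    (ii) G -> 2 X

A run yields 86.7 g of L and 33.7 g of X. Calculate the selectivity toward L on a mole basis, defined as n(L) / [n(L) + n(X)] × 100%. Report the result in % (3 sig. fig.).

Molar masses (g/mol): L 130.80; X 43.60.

n(L) = 86.7 / 130.80 = 0.6628 mol
n(X) = 33.7 / 43.60 = 0.7729 mol
selectivity = 0.6628/(0.6628+0.7729) × 100 = 46.17 %

46.2 %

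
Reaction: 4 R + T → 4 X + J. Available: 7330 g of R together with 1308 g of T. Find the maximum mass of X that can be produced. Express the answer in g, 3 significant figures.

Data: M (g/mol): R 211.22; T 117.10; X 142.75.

4950 g

n(R) = 7330 / 211.22 = 34.70 mol
n(T) = 1308 / 117.10 = 11.17 mol
n/ν → R: 8.675, T: 11.17; R is limiting.
n(X) = (4/4) × 34.70 = 34.70 mol
mass = 34.70 × 142.75 = 4953 g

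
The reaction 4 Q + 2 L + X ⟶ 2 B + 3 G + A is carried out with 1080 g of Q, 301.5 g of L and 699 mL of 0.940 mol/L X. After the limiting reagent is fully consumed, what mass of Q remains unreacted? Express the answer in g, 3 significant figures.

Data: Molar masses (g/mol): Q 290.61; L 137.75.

316 g

n(Q) = 1080 / 290.61 = 3.716 mol
n(L) = 301.5 / 137.75 = 2.189 mol
n(X) = 0.940 × 699.0/1000 = 0.6571 mol
n/ν for Q = 3.716/4 = 0.9290
n/ν for L = 2.189/2 = 1.095
n/ν for X = 0.6571/1 = 0.6571
Smallest n/ν is X → limiting reagent.
Q consumed = (4/1) × 0.6571 = 2.628 mol
Q remaining = 3.716 − 2.628 = 1.088 mol
mass = 1.088 × 290.61 = 316.2 g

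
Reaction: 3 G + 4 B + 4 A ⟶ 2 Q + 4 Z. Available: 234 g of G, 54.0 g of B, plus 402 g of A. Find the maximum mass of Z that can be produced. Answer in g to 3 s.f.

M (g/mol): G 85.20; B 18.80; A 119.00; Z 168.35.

484 g

n(G) = 234.0 / 85.20 = 2.746 mol
n(B) = 54.00 / 18.80 = 2.872 mol
n(A) = 402.0 / 119.00 = 3.378 mol
n/ν for G = 2.746/3 = 0.9153
n/ν for B = 2.872/4 = 0.7180
n/ν for A = 3.378/4 = 0.8445
Smallest n/ν is B → limiting reagent.
n(Z) = (4/4) × 2.872 = 2.872 mol
mass = 2.872 × 168.35 = 483.5 g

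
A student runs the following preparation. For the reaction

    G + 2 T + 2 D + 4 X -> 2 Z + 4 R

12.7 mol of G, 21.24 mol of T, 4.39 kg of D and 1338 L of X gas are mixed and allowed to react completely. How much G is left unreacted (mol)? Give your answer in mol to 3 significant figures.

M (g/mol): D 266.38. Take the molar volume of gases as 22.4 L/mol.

n(G) = 12.70 mol
n(T) = 21.24 mol
n(D) = 4.390×1000 / 266.38 = 16.48 mol
n(X) = 1338 / 22.4 = 59.73 mol
n/ν → G: 12.70, T: 10.62, D: 8.240, X: 14.93; D is limiting.
G consumed = (1/2) × 16.48 = 8.240 mol
G remaining = 12.70 − 8.240 = 4.460 mol

4.46 mol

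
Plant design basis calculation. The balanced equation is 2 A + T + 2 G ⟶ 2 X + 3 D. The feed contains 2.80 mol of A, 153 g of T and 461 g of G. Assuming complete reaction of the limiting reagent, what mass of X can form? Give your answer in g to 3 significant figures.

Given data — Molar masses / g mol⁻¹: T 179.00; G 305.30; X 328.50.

496 g

n(A) = 2.800 mol
n(T) = 153.0 / 179.00 = 0.8547 mol
n(G) = 461.0 / 305.30 = 1.510 mol
n/ν → A: 1.400, T: 0.8547, G: 0.7550; G is limiting.
n(X) = (2/2) × 1.510 = 1.510 mol
mass = 1.510 × 328.50 = 496.0 g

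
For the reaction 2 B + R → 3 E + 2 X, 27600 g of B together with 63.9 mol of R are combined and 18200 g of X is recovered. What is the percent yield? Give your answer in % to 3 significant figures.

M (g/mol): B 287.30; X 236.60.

80.1 %

n(B) = 27600 / 287.30 = 96.07 mol
n(R) = 63.90 mol
n/ν → B: 48.04, R: 63.90; B is limiting.
theoretical n(X) = (2/2) × 96.07 = 96.07 mol → 22730 g
% yield = 18200 / 22730 × 100 = 80.07 %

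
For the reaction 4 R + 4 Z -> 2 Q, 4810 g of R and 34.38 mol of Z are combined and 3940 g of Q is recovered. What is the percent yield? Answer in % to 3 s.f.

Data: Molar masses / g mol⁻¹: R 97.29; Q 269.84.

84.9 %

n(R) = 4810 / 97.29 = 49.44 mol
n(Z) = 34.38 mol
n/ν → R: 12.36, Z: 8.595; Z is limiting.
theoretical n(Q) = (2/4) × 34.38 = 17.19 mol → 4639 g
% yield = 3940 / 4639 × 100 = 84.93 %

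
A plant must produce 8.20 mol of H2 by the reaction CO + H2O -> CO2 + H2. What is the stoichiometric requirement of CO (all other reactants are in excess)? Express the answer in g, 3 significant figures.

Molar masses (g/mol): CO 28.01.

n(H2) = 8.200 mol
n(CO) = (1/1) × 8.200 = 8.200 mol
mass = 8.200 × 28.01 = 229.7 g

230 g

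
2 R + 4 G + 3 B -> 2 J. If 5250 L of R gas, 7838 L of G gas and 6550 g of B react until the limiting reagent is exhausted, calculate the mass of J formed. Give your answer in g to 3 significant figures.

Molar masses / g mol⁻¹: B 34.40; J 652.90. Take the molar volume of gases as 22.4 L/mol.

n(R) = 5250 / 22.4 = 234.4 mol
n(G) = 7838 / 22.4 = 349.9 mol
n(B) = 6550 / 34.40 = 190.4 mol
n/ν for R = 234.4/2 = 117.2
n/ν for G = 349.9/4 = 87.48
n/ν for B = 190.4/3 = 63.47
Smallest n/ν is B → limiting reagent.
n(J) = (2/3) × 190.4 = 126.9 mol
mass = 126.9 × 652.90 = 82850 g

82900 g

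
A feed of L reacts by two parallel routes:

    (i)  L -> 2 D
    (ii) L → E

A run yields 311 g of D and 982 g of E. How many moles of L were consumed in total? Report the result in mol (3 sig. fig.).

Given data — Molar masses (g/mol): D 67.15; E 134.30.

n(D) = 311 / 67.15 = 4.631 mol
n(E) = 982 / 134.30 = 7.312 mol
n(L) via (i) = (1/2)×4.631 = 2.316 mol
n(L) via (ii) = (1/1)×7.312 = 7.312 mol
total n(L) = 2.316 + 7.312 = 9.628 mol

9.63 mol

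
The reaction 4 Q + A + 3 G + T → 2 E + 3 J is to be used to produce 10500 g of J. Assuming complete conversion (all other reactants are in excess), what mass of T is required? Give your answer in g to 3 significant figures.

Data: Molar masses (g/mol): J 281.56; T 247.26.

3070 g

n(J) = 10500 / 281.56 = 37.29 mol
n(T) = (1/3) × 37.29 = 12.43 mol
mass = 12.43 × 247.26 = 3073 g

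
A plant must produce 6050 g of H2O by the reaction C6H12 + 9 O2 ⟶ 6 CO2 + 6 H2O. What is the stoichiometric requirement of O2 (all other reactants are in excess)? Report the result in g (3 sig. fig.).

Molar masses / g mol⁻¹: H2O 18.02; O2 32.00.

16100 g

n(H2O) = 6050 / 18.02 = 335.7 mol
n(O2) = (9/6) × 335.7 = 503.6 mol
mass = 503.6 × 32.00 = 16120 g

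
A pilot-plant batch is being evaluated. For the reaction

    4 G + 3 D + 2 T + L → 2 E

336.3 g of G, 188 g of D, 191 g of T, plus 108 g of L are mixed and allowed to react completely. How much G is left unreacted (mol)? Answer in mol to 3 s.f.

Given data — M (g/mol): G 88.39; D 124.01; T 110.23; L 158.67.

1.78 mol

n(G) = 336.3 / 88.39 = 3.805 mol
n(D) = 188.0 / 124.01 = 1.516 mol
n(T) = 191.0 / 110.23 = 1.733 mol
n(L) = 108.0 / 158.67 = 0.6807 mol
n/ν → G: 0.9513, D: 0.5053, T: 0.8665, L: 0.6807; D is limiting.
G consumed = (4/3) × 1.516 = 2.021 mol
G remaining = 3.805 − 2.021 = 1.784 mol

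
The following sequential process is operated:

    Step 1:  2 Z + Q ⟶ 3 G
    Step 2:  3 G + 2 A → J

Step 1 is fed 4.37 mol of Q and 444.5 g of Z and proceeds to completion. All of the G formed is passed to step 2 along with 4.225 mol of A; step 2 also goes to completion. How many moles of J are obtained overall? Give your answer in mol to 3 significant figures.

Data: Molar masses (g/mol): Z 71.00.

Step 1:
n(Q) = 4.370 mol
n(Z) = 444.5 / 71.00 = 6.261 mol
n/ν for Q = 4.370/1 = 4.370
n/ν for Z = 6.261/2 = 3.131
Smallest n/ν is Z → limiting reagent.
n(G) produced = (3/2) × 6.261 = 9.392 mol
Step 2:
n(G) available = 9.392 mol
n(A) = 4.225 mol
n/ν for G = 9.392/3 = 3.131
n/ν for A = 4.225/2 = 2.113
Smallest n/ν is A → limiting reagent.
n(J) = (1/2) × 4.225 = 2.113 mol

2.11 mol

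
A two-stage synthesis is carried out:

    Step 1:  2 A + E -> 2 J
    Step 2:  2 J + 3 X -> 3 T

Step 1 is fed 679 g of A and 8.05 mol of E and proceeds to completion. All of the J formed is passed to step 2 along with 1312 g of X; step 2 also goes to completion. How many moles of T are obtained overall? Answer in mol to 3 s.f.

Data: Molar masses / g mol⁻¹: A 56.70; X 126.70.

10.4 mol

Step 1:
n(A) = 679.0 / 56.70 = 11.98 mol
n(E) = 8.050 mol
n/ν → A: 5.990, E: 8.050; A is limiting.
n(J) produced = (2/2) × 11.98 = 11.98 mol
Step 2:
n(J) available = 11.98 mol
n(X) = 1312 / 126.70 = 10.36 mol
n/ν → J: 5.990, X: 3.453; X is limiting.
n(T) = (3/3) × 10.36 = 10.36 mol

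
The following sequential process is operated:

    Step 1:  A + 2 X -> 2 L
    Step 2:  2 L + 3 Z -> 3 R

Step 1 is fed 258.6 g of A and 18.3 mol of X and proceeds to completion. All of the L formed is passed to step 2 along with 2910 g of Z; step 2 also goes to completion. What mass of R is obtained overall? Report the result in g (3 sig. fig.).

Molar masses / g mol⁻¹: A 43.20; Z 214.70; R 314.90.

4270 g

Step 1:
n(A) = 258.6 / 43.20 = 5.986 mol
n(X) = 18.30 mol
n/ν → A: 5.986, X: 9.150; A is limiting.
n(L) produced = (2/1) × 5.986 = 11.97 mol
Step 2:
n(L) available = 11.97 mol
n(Z) = 2910 / 214.70 = 13.55 mol
n/ν → L: 5.985, Z: 4.517; Z is limiting.
n(R) = (3/3) × 13.55 = 13.55 mol
mass = 13.55 × 314.90 = 4267 g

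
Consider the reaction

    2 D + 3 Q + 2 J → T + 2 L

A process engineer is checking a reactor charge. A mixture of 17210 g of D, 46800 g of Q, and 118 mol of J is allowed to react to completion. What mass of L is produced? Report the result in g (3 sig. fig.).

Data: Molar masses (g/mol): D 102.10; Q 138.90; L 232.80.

27500 g

n(D) = 17210 / 102.10 = 168.6 mol
n(Q) = 46800 / 138.90 = 336.9 mol
n(J) = 118.0 mol
n/ν for D = 168.6/2 = 84.30
n/ν for Q = 336.9/3 = 112.3
n/ν for J = 118.0/2 = 59.00
Smallest n/ν is J → limiting reagent.
n(L) = (2/2) × 118.0 = 118.0 mol
mass = 118.0 × 232.80 = 27470 g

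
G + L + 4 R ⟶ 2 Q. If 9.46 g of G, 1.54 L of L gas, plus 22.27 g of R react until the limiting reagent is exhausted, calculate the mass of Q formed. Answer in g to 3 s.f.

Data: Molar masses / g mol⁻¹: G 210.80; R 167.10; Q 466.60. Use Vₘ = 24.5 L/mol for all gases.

n(G) = 9.460 / 210.80 = 0.04488 mol
n(L) = 1.540 / 24.5 = 0.06286 mol
n(R) = 22.27 / 167.10 = 0.1333 mol
n/ν → G: 0.04488, L: 0.06286, R: 0.03333; R is limiting.
n(Q) = (2/4) × 0.1333 = 0.06665 mol
mass = 0.06665 × 466.60 = 31.10 g

31.1 g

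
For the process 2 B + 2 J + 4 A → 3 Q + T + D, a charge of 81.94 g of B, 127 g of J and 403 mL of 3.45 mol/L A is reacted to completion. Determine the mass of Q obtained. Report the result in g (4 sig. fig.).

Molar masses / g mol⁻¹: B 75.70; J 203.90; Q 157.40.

147.1 g

n(B) = 81.94 / 75.70 = 1.082 mol
n(J) = 127.0 / 203.90 = 0.6229 mol
n(A) = 3.45 × 403.0/1000 = 1.390 mol
n/ν for B = 1.082/2 = 0.5410
n/ν for J = 0.6229/2 = 0.3115
n/ν for A = 1.390/4 = 0.3475
Smallest n/ν is J → limiting reagent.
n(Q) = (3/2) × 0.6229 = 0.9344 mol
mass = 0.9344 × 157.40 = 147.1 g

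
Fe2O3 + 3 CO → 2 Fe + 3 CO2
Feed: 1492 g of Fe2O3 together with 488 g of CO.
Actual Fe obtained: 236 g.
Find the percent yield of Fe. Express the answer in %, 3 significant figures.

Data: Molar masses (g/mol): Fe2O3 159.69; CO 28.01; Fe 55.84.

36.4 %

n(Fe2O3) = 1492 / 159.69 = 9.343 mol
n(CO) = 488.0 / 28.01 = 17.42 mol
n/ν for Fe2O3 = 9.343/1 = 9.343
n/ν for CO = 17.42/3 = 5.807
Smallest n/ν is CO → limiting reagent.
theoretical n(Fe) = (2/3) × 17.42 = 11.61 mol → 648.3 g
% yield = 236 / 648.3 × 100 = 36.40 %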